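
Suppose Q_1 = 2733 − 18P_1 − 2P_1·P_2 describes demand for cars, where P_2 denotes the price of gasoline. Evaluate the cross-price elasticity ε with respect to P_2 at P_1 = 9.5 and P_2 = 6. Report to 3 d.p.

-0.047

At P_1 = 9.5 and P_2 = 6: Q_1 = 2448.
∂Q_1/∂P_2 = -2P_1 = -2(9.5) = -19.0000.
ε = (∂Q_1/∂P_2)(P_2/Q_1) = -19.0000 × (6/2448) ≈ -0.047.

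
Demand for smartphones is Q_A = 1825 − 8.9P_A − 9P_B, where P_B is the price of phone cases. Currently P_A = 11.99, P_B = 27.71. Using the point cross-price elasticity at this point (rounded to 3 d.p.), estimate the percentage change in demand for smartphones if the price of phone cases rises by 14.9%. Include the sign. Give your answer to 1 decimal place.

At P_A = 11.99, P_B = 27.71: Q_A = 1468.899.
∂Q_A/∂P_B = -9.
ε = (∂Q_A/∂P_B)(P_B/Q_A) = -9.0000 × 27.71/1468.899 ≈ -0.170.
%ΔQ_A ≈ ε × %ΔP_B = -0.170 × (14.9%) = -2.5%.

-2.5%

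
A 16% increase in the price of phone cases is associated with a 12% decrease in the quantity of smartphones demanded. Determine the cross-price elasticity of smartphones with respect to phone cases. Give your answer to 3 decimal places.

ε = (%ΔQ of smartphones) / (%ΔP of phone cases) = (-12%) / (16%) ≈ -0.750.
Negative cross-price elasticity: complements.

-0.750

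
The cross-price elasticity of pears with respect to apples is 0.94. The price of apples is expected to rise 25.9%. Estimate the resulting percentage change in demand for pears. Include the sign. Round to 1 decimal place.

%ΔQ ≈ ε × %ΔP of apples = 0.94 × (25.9%) = 24.3%.
Demand for pears rises by about 24.3%.

24.3%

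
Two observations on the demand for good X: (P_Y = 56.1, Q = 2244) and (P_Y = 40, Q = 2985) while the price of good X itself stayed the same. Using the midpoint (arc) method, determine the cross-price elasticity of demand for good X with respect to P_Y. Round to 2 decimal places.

ΔQ_X = 2985 − 2244 = 741; ΔP_Y = 40 − 56.1 = -16.1.
Midpoints: Q̄_X = 2614.5, P̄_Y = 48.05.
ε = (ΔQ_X/Q̄_X)/(ΔP_Y/P̄_Y) = (741/2614.5)/(-16.1/48.05) ≈ -0.85.
ε < 0: good X and good Y are complements.

-0.85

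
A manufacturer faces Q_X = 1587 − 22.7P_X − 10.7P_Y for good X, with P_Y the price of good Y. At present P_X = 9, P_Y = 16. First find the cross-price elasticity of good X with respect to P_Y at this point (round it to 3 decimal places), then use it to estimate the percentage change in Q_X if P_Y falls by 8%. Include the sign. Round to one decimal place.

1.1%

At P_X = 9, P_Y = 16: Q_X = 1211.5.
∂Q_X/∂P_Y = -10.7.
ε = (∂Q_X/∂P_Y)(P_Y/Q_X) = -10.7000 × 16/1211.5 ≈ -0.141.
%ΔQ_X ≈ ε × %ΔP_Y = -0.141 × (-8%) = 1.1%.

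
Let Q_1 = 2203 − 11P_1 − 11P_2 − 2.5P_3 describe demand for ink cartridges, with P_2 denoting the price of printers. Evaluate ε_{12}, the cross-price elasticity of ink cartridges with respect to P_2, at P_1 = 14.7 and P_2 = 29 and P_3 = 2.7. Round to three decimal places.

At P_1 = 14.7 and P_2 = 29 and P_3 = 2.7: Q_1 = 1715.55.
∂Q_1/∂P_2 = -11.
ε = (∂Q_1/∂P_2)(P_2/Q_1) = -11 × (29/1715.55) ≈ -0.186.
Since ε < 0, ink cartridges and printers are complements.

-0.186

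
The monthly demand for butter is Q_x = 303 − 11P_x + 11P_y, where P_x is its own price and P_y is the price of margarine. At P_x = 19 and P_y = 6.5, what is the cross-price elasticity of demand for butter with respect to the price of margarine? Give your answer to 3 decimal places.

0.432

At P_x = 19 and P_y = 6.5: Q_x = 165.5.
∂Q_x/∂P_y = 11.
ε = (∂Q_x/∂P_y)(P_y/Q_x) = 11 × (6.5/165.5) ≈ 0.432.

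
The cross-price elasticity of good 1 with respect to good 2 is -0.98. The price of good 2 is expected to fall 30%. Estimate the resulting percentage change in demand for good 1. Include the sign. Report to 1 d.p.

%ΔQ ≈ ε × %ΔP of good 2 = -0.98 × (-30%) = 29.4%.

29.4%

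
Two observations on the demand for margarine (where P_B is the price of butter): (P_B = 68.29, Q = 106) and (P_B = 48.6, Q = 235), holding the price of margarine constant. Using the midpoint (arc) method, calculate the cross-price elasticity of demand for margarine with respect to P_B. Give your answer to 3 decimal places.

-2.246

ΔQ_A = 235 − 106 = 129; ΔP_B = 48.6 − 68.29 = -19.69.
Midpoints: Q̄_A = 170.5, P̄_B = 58.45.
ε = (ΔQ_A/Q̄_A)/(ΔP_B/P̄_B) = (129/170.5)/(-19.69/58.45) ≈ -2.246.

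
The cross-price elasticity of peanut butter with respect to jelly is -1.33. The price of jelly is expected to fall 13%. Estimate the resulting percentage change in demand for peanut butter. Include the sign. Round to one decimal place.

%ΔQ ≈ ε × %ΔP of jelly = -1.33 × (-13%) = 17.3%.

17.3%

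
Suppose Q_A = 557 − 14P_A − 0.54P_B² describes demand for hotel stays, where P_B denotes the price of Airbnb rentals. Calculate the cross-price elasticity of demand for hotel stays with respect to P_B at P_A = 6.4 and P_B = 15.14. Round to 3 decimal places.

At P_A = 6.4 and P_B = 15.14: Q_A = 343.621.
∂Q_A/∂P_B = -1.08P_B = -1.08(15.14) = -16.3512.
ε = (∂Q_A/∂P_B)(P_B/Q_A) = -16.3512 × (15.14/343.621) ≈ -0.720.
ε < 0: complements.

-0.720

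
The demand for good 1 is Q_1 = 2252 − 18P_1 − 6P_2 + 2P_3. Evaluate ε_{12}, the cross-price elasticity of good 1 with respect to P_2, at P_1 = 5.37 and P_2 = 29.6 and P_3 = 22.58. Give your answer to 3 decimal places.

-0.088

At P_1 = 5.37 and P_2 = 29.6 and P_3 = 22.58: Q_1 = 2022.9.
∂Q_1/∂P_2 = -6.
ε = (∂Q_1/∂P_2)(P_2/Q_1) = -6 × (29.6/2022.9) ≈ -0.088.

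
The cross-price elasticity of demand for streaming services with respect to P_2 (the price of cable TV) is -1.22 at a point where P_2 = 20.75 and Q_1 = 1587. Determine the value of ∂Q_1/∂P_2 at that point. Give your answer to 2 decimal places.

ε = (∂Q_1/∂P_2)·(P_2/Q_1) ⇒ ∂Q_1/∂P_2 = ε·Q_1/P_2 = -1.22 × 1587/20.75 ≈ -93.31.

-93.31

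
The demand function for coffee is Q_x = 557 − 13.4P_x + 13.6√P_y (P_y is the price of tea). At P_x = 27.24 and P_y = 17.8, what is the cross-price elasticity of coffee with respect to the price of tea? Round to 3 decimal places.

At P_x = 27.24 and P_y = 17.8: Q_x = 249.362.
∂Q_x/∂P_y = 13.6/(2√P_y) = 13.6/(2√17.8) = 1.6118.
ε = (∂Q_x/∂P_y)(P_y/Q_x) = 1.6118 × (17.8/249.362) ≈ 0.115.
ε > 0: substitutes.

0.115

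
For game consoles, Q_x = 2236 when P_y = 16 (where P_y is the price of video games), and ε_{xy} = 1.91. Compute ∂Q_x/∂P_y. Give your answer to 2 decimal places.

266.92

ε = (∂Q_x/∂P_y)·(P_y/Q_x) ⇒ ∂Q_x/∂P_y = ε·Q_x/P_y = 1.91 × 2236/16 ≈ 266.92.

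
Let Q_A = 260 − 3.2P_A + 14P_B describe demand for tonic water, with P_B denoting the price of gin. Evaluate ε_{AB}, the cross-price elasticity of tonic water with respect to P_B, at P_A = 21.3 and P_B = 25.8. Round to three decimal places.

0.653

At P_A = 21.3 and P_B = 25.8: Q_A = 553.04.
∂Q_A/∂P_B = 14.
ε = (∂Q_A/∂P_B)(P_B/Q_A) = 14 × (25.8/553.04) ≈ 0.653.
Since ε > 0, tonic water and gin are substitutes.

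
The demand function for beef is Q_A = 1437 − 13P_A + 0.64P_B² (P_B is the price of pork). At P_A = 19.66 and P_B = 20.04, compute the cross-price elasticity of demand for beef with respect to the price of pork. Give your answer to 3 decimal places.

At P_A = 19.66 and P_B = 20.04: Q_A = 1438.445.
∂Q_A/∂P_B = 1.28P_B = 1.28(20.04) = 25.6512.
ε = (∂Q_A/∂P_B)(P_B/Q_A) = 25.6512 × (20.04/1438.445) ≈ 0.357.
ε > 0: substitutes.

0.357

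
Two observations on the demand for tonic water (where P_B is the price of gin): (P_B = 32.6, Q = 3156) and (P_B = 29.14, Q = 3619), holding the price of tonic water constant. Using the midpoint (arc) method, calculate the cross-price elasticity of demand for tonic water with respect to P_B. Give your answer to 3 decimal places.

-1.219

ΔQ_A = 3619 − 3156 = 463; ΔP_B = 29.14 − 32.6 = -3.46.
Midpoints: Q̄_A = 3387.5, P̄_B = 30.87.
ε = (ΔQ_A/Q̄_A)/(ΔP_B/P̄_B) = (463/3387.5)/(-3.46/30.87) ≈ -1.219.
ε < 0: tonic water and gin are complements.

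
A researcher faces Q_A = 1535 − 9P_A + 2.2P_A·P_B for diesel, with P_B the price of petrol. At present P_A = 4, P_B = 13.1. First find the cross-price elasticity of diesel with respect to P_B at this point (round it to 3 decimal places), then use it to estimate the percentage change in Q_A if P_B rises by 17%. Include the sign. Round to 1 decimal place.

1.2%

At P_A = 4, P_B = 13.1: Q_A = 1614.28.
∂Q_A/∂P_B = 2.2P_A = 8.8000.
ε = (∂Q_A/∂P_B)(P_B/Q_A) = 8.8000 × 13.1/1614.28 ≈ 0.071.
%ΔQ_A ≈ ε × %ΔP_B = 0.071 × (17%) = 1.2%.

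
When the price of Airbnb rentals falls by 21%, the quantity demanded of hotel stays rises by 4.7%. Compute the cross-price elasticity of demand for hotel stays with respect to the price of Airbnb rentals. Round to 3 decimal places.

-0.224

ε = (%ΔQ of hotel stays) / (%ΔP of Airbnb rentals) = (4.7%) / (-21%) ≈ -0.224.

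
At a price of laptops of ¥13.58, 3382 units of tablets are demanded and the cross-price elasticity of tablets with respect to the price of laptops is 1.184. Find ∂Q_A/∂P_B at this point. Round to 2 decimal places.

ε = (∂Q_A/∂P_B)·(P_B/Q_A) ⇒ ∂Q_A/∂P_B = ε·Q_A/P_B = 1.184 × 3382/13.58 ≈ 294.87.

294.87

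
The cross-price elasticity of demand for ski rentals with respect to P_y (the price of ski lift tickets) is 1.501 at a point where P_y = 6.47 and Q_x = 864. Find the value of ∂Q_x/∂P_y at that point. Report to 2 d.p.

ε = (∂Q_x/∂P_y)·(P_y/Q_x) ⇒ ∂Q_x/∂P_y = ε·Q_x/P_y = 1.501 × 864/6.47 ≈ 200.44.

200.44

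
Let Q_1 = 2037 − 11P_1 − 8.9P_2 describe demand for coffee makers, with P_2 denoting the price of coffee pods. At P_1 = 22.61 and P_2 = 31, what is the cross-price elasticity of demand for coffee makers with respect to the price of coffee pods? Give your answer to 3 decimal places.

-0.182

At P_1 = 22.61 and P_2 = 31: Q_1 = 1512.39.
∂Q_1/∂P_2 = -8.9.
ε = (∂Q_1/∂P_2)(P_2/Q_1) = -8.9 × (31/1512.39) ≈ -0.182.
Since ε < 0, coffee makers and coffee pods are complements.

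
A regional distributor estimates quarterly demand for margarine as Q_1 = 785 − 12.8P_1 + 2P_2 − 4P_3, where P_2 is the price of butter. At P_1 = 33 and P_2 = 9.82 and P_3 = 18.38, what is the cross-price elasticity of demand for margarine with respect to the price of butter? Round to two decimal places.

0.06

At P_1 = 33 and P_2 = 9.82 and P_3 = 18.38: Q_1 = 308.72.
∂Q_1/∂P_2 = 2.
ε = (∂Q_1/∂P_2)(P_2/Q_1) = 2 × (9.82/308.72) ≈ 0.06.
Since ε > 0, margarine and butter are substitutes.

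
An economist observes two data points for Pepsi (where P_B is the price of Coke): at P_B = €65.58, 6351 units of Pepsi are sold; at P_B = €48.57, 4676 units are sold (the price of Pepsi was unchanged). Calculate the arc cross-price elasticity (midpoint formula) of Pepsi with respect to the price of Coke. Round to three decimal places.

ΔQ_A = 4676 − 6351 = -1675; ΔP_B = 48.57 − 65.58 = -17.01.
Midpoints: Q̄_A = 5513.5, P̄_B = 57.08.
ε = (ΔQ_A/Q̄_A)/(ΔP_B/P̄_B) = (-1675/5513.5)/(-17.01/57.08) ≈ 1.019.
ε > 0: Pepsi and Coke are substitutes.

1.019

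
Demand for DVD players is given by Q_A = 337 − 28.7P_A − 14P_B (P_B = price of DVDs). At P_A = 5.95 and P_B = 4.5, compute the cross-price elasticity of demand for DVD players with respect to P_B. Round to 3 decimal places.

-0.610

At P_A = 5.95 and P_B = 4.5: Q_A = 103.235.
∂Q_A/∂P_B = -14.
ε = (∂Q_A/∂P_B)(P_B/Q_A) = -14 × (4.5/103.235) ≈ -0.610.
Since ε < 0, DVD players and DVDs are complements.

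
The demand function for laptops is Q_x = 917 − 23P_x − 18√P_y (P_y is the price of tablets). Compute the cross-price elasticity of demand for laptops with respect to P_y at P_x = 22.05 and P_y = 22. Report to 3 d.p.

-0.130

At P_x = 22.05 and P_y = 22: Q_x = 325.423.
∂Q_x/∂P_y = -18/(2√P_y) = -18/(2√22) = -1.9188.
ε = (∂Q_x/∂P_y)(P_y/Q_x) = -1.9188 × (22/325.423) ≈ -0.130.
ε < 0: complements.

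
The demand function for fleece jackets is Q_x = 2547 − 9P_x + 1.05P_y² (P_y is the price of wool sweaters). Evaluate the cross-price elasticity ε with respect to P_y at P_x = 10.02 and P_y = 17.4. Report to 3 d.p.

At P_x = 10.02 and P_y = 17.4: Q_x = 2774.718.
∂Q_x/∂P_y = 2.1P_y = 2.1(17.4) = 36.5400.
ε = (∂Q_x/∂P_y)(P_y/Q_x) = 36.5400 × (17.4/2774.718) ≈ 0.229.

0.229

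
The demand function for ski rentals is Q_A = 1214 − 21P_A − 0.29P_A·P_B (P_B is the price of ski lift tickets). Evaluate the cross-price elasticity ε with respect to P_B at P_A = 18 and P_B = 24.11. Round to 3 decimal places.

At P_A = 18 and P_B = 24.11: Q_A = 710.146.
∂Q_A/∂P_B = -0.29P_A = -0.29(18) = -5.2200.
ε = (∂Q_A/∂P_B)(P_B/Q_A) = -5.2200 × (24.11/710.146) ≈ -0.177.
ε < 0: complements.

-0.177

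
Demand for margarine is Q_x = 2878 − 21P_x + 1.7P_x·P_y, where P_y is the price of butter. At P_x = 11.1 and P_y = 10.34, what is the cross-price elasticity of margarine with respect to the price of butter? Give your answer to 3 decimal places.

At P_x = 11.1 and P_y = 10.34: Q_x = 2840.016.
∂Q_x/∂P_y = 1.7P_x = 1.7(11.1) = 18.8700.
ε = (∂Q_x/∂P_y)(P_y/Q_x) = 18.8700 × (10.34/2840.016) ≈ 0.069.
ε > 0: substitutes.

0.069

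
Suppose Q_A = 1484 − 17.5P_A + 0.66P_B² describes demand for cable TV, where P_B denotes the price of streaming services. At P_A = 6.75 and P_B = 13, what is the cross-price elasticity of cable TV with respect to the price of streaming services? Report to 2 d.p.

0.15

At P_A = 6.75 and P_B = 13: Q_A = 1477.415.
∂Q_A/∂P_B = 1.32P_B = 1.32(13) = 17.1600.
ε = (∂Q_A/∂P_B)(P_B/Q_A) = 17.1600 × (13/1477.415) ≈ 0.15.
ε > 0: substitutes.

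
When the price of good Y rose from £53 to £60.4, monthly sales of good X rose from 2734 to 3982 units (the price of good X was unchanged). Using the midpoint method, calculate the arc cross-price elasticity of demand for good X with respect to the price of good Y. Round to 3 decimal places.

ΔQ_X = 3982 − 2734 = 1248; ΔP_Y = 60.4 − 53 = 7.4.
Midpoints: Q̄_X = 3358.0, P̄_Y = 56.70.
ε = (ΔQ_X/Q̄_X)/(ΔP_Y/P̄_Y) = (1248/3358.0)/(7.4/56.70) ≈ 2.848.

2.848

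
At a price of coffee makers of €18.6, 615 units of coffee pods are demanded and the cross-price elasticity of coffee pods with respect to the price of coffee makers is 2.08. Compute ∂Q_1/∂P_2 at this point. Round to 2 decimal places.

68.77

ε = (∂Q_1/∂P_2)·(P_2/Q_1) ⇒ ∂Q_1/∂P_2 = ε·Q_1/P_2 = 2.08 × 615/18.6 ≈ 68.77.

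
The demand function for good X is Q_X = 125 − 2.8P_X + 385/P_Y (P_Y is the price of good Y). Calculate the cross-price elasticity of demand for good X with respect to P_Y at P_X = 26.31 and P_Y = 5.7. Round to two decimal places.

-0.57

At P_X = 26.31 and P_Y = 5.7: Q_X = 118.876.
∂Q_X/∂P_Y = −385/P_Y² = -11.8498.
ε = (∂Q_X/∂P_Y)(P_Y/Q_X) = -11.8498 × (5.7/118.876) ≈ -0.57.
ε < 0: complements.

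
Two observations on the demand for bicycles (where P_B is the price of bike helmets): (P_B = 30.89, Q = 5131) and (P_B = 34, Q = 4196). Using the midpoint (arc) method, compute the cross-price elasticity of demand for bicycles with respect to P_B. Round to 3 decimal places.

-2.092

ΔQ_A = 4196 − 5131 = -935; ΔP_B = 34 − 30.89 = 3.11.
Midpoints: Q̄_A = 4663.5, P̄_B = 32.45.
ε = (ΔQ_A/Q̄_A)/(ΔP_B/P̄_B) = (-935/4663.5)/(3.11/32.45) ≈ -2.092.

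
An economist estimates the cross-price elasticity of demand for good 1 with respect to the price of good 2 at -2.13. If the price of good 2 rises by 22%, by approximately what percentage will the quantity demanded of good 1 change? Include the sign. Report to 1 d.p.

-46.9%

%ΔQ ≈ ε × %ΔP of good 2 = -2.13 × (22%) = -46.9%.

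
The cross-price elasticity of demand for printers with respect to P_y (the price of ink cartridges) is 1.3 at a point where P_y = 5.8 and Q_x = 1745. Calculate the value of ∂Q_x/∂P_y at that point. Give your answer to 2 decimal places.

391.12

ε = (∂Q_x/∂P_y)·(P_y/Q_x) ⇒ ∂Q_x/∂P_y = ε·Q_x/P_y = 1.3 × 1745/5.8 ≈ 391.12.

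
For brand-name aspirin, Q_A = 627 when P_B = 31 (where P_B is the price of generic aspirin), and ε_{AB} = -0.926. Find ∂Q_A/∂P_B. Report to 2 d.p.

-18.73

ε = (∂Q_A/∂P_B)·(P_B/Q_A) ⇒ ∂Q_A/∂P_B = ε·Q_A/P_B = -0.926 × 627/31 ≈ -18.73.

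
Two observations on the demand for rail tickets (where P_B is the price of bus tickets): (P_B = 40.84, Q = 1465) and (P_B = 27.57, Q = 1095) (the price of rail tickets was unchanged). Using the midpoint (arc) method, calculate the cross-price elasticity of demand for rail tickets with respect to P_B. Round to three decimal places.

ΔQ_A = 1095 − 1465 = -370; ΔP_B = 27.57 − 40.84 = -13.27.
Midpoints: Q̄_A = 1280.0, P̄_B = 34.20.
ε = (ΔQ_A/Q̄_A)/(ΔP_B/P̄_B) = (-370/1280.0)/(-13.27/34.20) ≈ 0.745.
ε > 0: rail tickets and bus tickets are substitutes.

0.745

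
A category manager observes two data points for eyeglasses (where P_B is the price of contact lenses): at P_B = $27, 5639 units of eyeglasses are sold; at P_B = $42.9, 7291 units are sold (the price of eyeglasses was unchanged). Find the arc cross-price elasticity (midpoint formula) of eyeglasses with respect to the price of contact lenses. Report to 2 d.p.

0.56

ΔQ_A = 7291 − 5639 = 1652; ΔP_B = 42.9 − 27 = 15.9.
Midpoints: Q̄_A = 6465.0, P̄_B = 34.95.
ε = (ΔQ_A/Q̄_A)/(ΔP_B/P̄_B) = (1652/6465.0)/(15.9/34.95) ≈ 0.56.
ε > 0: eyeglasses and contact lenses are substitutes.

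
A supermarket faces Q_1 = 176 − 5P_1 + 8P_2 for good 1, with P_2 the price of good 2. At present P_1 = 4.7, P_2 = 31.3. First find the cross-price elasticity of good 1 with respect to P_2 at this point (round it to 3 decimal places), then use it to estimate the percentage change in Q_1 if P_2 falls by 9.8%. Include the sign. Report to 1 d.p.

At P_1 = 4.7, P_2 = 31.3: Q_1 = 402.9.
∂Q_1/∂P_2 = 8.
ε = (∂Q_1/∂P_2)(P_2/Q_1) = 8.0000 × 31.3/402.9 ≈ 0.621.
%ΔQ_1 ≈ ε × %ΔP_2 = 0.621 × (-9.8%) = -6.1%.

-6.1%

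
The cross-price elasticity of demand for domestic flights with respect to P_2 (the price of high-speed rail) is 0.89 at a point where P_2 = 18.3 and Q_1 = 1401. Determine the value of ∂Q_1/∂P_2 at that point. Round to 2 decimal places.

ε = (∂Q_1/∂P_2)·(P_2/Q_1) ⇒ ∂Q_1/∂P_2 = ε·Q_1/P_2 = 0.89 × 1401/18.3 ≈ 68.14.

68.14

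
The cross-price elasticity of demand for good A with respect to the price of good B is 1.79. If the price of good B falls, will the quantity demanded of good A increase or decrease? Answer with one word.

ε > 0 and the price of good B falls, so the quantity of good A moves in the same direction: it decreases.

decrease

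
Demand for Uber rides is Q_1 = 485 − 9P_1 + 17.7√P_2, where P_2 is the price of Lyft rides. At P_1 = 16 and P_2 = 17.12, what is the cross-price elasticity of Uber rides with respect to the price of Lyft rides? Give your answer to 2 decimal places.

0.09

At P_1 = 16 and P_2 = 17.12: Q_1 = 414.236.
∂Q_1/∂P_2 = 17.7/(2√P_2) = 17.7/(2√17.12) = 2.1389.
ε = (∂Q_1/∂P_2)(P_2/Q_1) = 2.1389 × (17.12/414.236) ≈ 0.09.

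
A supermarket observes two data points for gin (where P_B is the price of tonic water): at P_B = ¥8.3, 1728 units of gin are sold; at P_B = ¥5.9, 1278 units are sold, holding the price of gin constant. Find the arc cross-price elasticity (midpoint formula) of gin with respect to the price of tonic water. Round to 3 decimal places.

0.886

ΔQ_A = 1278 − 1728 = -450; ΔP_B = 5.9 − 8.3 = -2.4.
Midpoints: Q̄_A = 1503.0, P̄_B = 7.10.
ε = (ΔQ_A/Q̄_A)/(ΔP_B/P̄_B) = (-450/1503.0)/(-2.4/7.10) ≈ 0.886.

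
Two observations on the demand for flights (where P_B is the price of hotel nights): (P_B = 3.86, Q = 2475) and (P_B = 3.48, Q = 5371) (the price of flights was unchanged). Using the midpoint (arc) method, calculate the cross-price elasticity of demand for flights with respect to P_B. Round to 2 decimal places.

-7.13

ΔQ_A = 5371 − 2475 = 2896; ΔP_B = 3.48 − 3.86 = -0.38.
Midpoints: Q̄_A = 3923.0, P̄_B = 3.67.
ε = (ΔQ_A/Q̄_A)/(ΔP_B/P̄_B) = (2896/3923.0)/(-0.38/3.67) ≈ -7.13.
ε < 0: flights and hotel nights are complements.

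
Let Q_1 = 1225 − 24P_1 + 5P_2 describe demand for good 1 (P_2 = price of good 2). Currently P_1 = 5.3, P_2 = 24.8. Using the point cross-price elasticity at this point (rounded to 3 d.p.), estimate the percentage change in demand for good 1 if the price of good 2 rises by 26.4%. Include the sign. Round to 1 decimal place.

2.7%

At P_1 = 5.3, P_2 = 24.8: Q_1 = 1221.8.
∂Q_1/∂P_2 = 5.
ε = (∂Q_1/∂P_2)(P_2/Q_1) = 5.0000 × 24.8/1221.8 ≈ 0.101.
%ΔQ_1 ≈ ε × %ΔP_2 = 0.101 × (26.4%) = 2.7%.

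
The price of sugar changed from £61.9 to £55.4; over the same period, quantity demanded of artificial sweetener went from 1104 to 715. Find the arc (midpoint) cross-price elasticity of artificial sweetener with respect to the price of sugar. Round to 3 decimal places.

ΔQ_A = 715 − 1104 = -389; ΔP_B = 55.4 − 61.9 = -6.5.
Midpoints: Q̄_A = 909.5, P̄_B = 58.65.
ε = (ΔQ_A/Q̄_A)/(ΔP_B/P̄_B) = (-389/909.5)/(-6.5/58.65) ≈ 3.859.

3.859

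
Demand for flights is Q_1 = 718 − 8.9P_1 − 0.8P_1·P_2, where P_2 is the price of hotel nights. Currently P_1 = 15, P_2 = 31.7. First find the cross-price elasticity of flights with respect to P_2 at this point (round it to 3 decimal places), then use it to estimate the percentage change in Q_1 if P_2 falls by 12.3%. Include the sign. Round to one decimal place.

22.9%

At P_1 = 15, P_2 = 31.7: Q_1 = 204.1.
∂Q_1/∂P_2 = -0.8P_1 = -12.0000.
ε = (∂Q_1/∂P_2)(P_2/Q_1) = -12.0000 × 31.7/204.1 ≈ -1.864.
%ΔQ_1 ≈ ε × %ΔP_2 = -1.864 × (-12.3%) = 22.9%.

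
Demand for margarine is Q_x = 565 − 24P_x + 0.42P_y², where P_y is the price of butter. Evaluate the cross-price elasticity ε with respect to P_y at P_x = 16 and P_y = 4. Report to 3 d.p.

At P_x = 16 and P_y = 4: Q_x = 187.72.
∂Q_x/∂P_y = 0.84P_y = 0.84(4) = 3.3600.
ε = (∂Q_x/∂P_y)(P_y/Q_x) = 3.3600 × (4/187.72) ≈ 0.072.
ε > 0: substitutes.

0.072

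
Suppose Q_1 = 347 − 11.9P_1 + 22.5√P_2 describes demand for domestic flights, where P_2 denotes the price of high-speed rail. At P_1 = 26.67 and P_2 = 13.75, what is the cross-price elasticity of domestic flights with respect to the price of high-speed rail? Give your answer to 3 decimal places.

0.369

At P_1 = 26.67 and P_2 = 13.75: Q_1 = 113.059.
∂Q_1/∂P_2 = 22.5/(2√P_2) = 22.5/(2√13.75) = 3.0339.
ε = (∂Q_1/∂P_2)(P_2/Q_1) = 3.0339 × (13.75/113.059) ≈ 0.369.
ε > 0: substitutes.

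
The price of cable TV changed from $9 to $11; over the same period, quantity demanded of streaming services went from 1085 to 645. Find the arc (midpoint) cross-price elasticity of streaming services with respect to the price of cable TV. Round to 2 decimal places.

-2.54

ΔQ_A = 645 − 1085 = -440; ΔP_B = 11 − 9 = 2.
Midpoints: Q̄_A = 865.0, P̄_B = 10.00.
ε = (ΔQ_A/Q̄_A)/(ΔP_B/P̄_B) = (-440/865.0)/(2/10.00) ≈ -2.54.
ε < 0: streaming services and cable TV are complements.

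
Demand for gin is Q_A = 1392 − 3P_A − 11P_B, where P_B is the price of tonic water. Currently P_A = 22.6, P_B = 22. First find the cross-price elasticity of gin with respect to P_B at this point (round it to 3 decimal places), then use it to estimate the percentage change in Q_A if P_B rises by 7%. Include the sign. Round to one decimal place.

At P_A = 22.6, P_B = 22: Q_A = 1082.2.
∂Q_A/∂P_B = -11.
ε = (∂Q_A/∂P_B)(P_B/Q_A) = -11.0000 × 22/1082.2 ≈ -0.224.
%ΔQ_A ≈ ε × %ΔP_B = -0.224 × (7%) = -1.6%.

-1.6%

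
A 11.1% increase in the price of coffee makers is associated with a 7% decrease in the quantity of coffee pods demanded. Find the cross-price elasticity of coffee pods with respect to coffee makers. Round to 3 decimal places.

-0.631

ε = (%ΔQ of coffee pods) / (%ΔP of coffee makers) = (-7%) / (11.1%) ≈ -0.631.
Negative cross-price elasticity: complements.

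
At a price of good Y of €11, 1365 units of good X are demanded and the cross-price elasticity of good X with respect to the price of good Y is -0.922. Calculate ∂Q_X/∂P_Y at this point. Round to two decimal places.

-114.41

ε = (∂Q_X/∂P_Y)·(P_Y/Q_X) ⇒ ∂Q_X/∂P_Y = ε·Q_X/P_Y = -0.922 × 1365/11 ≈ -114.41.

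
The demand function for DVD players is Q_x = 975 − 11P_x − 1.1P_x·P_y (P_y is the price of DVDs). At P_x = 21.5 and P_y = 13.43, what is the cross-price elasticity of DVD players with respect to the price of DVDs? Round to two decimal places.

At P_x = 21.5 and P_y = 13.43: Q_x = 420.880.
∂Q_x/∂P_y = -1.1P_x = -1.1(21.5) = -23.6500.
ε = (∂Q_x/∂P_y)(P_y/Q_x) = -23.6500 × (13.43/420.880) ≈ -0.75.

-0.75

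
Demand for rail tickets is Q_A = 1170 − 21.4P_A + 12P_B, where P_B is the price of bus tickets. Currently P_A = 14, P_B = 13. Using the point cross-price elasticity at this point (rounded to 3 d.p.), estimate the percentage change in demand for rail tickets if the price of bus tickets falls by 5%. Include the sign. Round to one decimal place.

-0.8%

At P_A = 14, P_B = 13: Q_A = 1026.4.
∂Q_A/∂P_B = 12.
ε = (∂Q_A/∂P_B)(P_B/Q_A) = 12.0000 × 13/1026.4 ≈ 0.152.
%ΔQ_A ≈ ε × %ΔP_B = 0.152 × (-5%) = -0.8%.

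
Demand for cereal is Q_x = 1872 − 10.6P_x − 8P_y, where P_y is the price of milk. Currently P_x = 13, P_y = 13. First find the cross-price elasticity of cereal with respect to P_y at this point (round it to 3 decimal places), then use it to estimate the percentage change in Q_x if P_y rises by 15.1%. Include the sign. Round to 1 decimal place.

At P_x = 13, P_y = 13: Q_x = 1630.2.
∂Q_x/∂P_y = -8.
ε = (∂Q_x/∂P_y)(P_y/Q_x) = -8.0000 × 13/1630.2 ≈ -0.064.
%ΔQ_x ≈ ε × %ΔP_y = -0.064 × (15.1%) = -1.0%.

-1.0%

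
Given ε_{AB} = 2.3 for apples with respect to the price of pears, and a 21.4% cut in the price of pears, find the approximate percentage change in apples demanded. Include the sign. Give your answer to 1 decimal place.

%ΔQ ≈ ε × %ΔP of pears = 2.3 × (-21.4%) = -49.2%.

-49.2%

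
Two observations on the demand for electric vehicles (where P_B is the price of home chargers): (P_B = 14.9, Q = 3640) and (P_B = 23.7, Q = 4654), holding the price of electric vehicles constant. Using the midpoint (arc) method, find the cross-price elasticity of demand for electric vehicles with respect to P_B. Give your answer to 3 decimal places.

0.536

ΔQ_A = 4654 − 3640 = 1014; ΔP_B = 23.7 − 14.9 = 8.8.
Midpoints: Q̄_A = 4147.0, P̄_B = 19.30.
ε = (ΔQ_A/Q̄_A)/(ΔP_B/P̄_B) = (1014/4147.0)/(8.8/19.30) ≈ 0.536.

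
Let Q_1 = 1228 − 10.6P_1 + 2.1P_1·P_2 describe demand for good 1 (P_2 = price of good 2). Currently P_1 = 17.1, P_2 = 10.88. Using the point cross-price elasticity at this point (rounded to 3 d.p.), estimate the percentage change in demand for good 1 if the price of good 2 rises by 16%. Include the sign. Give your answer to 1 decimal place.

4.4%

At P_1 = 17.1, P_2 = 10.88: Q_1 = 1437.441.
∂Q_1/∂P_2 = 2.1P_1 = 35.9100.
ε = (∂Q_1/∂P_2)(P_2/Q_1) = 35.9100 × 10.88/1437.441 ≈ 0.272.
%ΔQ_1 ≈ ε × %ΔP_2 = 0.272 × (16%) = 4.4%.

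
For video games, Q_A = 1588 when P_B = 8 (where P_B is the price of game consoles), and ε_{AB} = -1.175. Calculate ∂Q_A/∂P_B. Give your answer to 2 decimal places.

ε = (∂Q_A/∂P_B)·(P_B/Q_A) ⇒ ∂Q_A/∂P_B = ε·Q_A/P_B = -1.175 × 1588/8 ≈ -233.24.

-233.24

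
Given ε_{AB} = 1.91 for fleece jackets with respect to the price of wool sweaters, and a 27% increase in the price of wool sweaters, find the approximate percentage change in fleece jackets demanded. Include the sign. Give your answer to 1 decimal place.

51.6%

%ΔQ ≈ ε × %ΔP of wool sweaters = 1.91 × (27%) = 51.6%.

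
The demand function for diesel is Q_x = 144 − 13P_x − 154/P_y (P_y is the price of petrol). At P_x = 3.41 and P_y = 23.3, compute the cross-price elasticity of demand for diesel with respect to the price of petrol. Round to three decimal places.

At P_x = 3.41 and P_y = 23.3: Q_x = 93.061.
∂Q_x/∂P_y = 154/P_y² = 0.2837.
ε = (∂Q_x/∂P_y)(P_y/Q_x) = 0.2837 × (23.3/93.061) ≈ 0.071.
ε > 0: substitutes.

0.071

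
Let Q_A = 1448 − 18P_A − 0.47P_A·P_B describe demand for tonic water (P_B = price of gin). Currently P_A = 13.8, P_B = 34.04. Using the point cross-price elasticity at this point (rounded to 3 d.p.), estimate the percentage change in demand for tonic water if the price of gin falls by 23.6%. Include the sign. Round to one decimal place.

5.3%

At P_A = 13.8, P_B = 34.04: Q_A = 978.817.
∂Q_A/∂P_B = -0.47P_A = -6.4860.
ε = (∂Q_A/∂P_B)(P_B/Q_A) = -6.4860 × 34.04/978.817 ≈ -0.226.
%ΔQ_A ≈ ε × %ΔP_B = -0.226 × (-23.6%) = 5.3%.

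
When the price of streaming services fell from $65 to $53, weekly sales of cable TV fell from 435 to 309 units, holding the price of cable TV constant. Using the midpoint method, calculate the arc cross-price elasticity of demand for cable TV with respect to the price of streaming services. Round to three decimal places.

ΔQ_A = 309 − 435 = -126; ΔP_B = 53 − 65 = -12.
Midpoints: Q̄_A = 372.0, P̄_B = 59.00.
ε = (ΔQ_A/Q̄_A)/(ΔP_B/P̄_B) = (-126/372.0)/(-12/59.00) ≈ 1.665.
ε > 0: cable TV and streaming services are substitutes.

1.665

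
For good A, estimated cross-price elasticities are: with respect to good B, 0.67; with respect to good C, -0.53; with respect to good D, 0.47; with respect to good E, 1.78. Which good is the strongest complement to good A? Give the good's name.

good C

Complements have ε < 0. The most negative value is -0.53 (good C).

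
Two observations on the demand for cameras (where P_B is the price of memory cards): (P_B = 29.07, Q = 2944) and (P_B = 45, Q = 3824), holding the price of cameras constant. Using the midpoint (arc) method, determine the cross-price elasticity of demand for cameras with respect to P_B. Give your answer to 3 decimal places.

0.605

ΔQ_A = 3824 − 2944 = 880; ΔP_B = 45 − 29.07 = 15.93.
Midpoints: Q̄_A = 3384.0, P̄_B = 37.03.
ε = (ΔQ_A/Q̄_A)/(ΔP_B/P̄_B) = (880/3384.0)/(15.93/37.03) ≈ 0.605.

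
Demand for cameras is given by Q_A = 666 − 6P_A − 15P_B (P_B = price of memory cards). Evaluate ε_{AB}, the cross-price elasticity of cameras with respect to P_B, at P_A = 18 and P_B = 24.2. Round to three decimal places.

-1.862

At P_A = 18 and P_B = 24.2: Q_A = 195.
∂Q_A/∂P_B = -15.
ε = (∂Q_A/∂P_B)(P_B/Q_A) = -15 × (24.2/195) ≈ -1.862.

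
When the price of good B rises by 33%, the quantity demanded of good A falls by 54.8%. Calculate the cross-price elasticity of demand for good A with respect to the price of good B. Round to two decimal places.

ε = (%ΔQ of good A) / (%ΔP of good B) = (-54.8%) / (33%) ≈ -1.66.

-1.66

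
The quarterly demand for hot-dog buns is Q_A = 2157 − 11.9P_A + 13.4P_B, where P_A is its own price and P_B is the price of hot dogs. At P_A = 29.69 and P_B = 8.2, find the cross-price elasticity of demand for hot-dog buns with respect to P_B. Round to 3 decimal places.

At P_A = 29.69 and P_B = 8.2: Q_A = 1913.569.
∂Q_A/∂P_B = 13.4.
ε = (∂Q_A/∂P_B)(P_B/Q_A) = 13.4 × (8.2/1913.569) ≈ 0.057.
Since ε > 0, hot-dog buns and hot dogs are substitutes.

0.057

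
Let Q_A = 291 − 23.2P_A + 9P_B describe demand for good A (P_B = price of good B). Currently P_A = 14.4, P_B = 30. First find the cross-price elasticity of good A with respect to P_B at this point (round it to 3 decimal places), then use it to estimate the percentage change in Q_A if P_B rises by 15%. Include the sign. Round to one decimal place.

17.9%

At P_A = 14.4, P_B = 30: Q_A = 226.92.
∂Q_A/∂P_B = 9.
ε = (∂Q_A/∂P_B)(P_B/Q_A) = 9.0000 × 30/226.92 ≈ 1.190.
%ΔQ_A ≈ ε × %ΔP_B = 1.190 × (15%) = 17.9%.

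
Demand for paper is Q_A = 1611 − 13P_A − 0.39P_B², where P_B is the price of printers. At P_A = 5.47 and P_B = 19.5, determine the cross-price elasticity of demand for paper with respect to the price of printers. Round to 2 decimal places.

At P_A = 5.47 and P_B = 19.5: Q_A = 1391.593.
∂Q_A/∂P_B = -0.78P_B = -0.78(19.5) = -15.2100.
ε = (∂Q_A/∂P_B)(P_B/Q_A) = -15.2100 × (19.5/1391.593) ≈ -0.21.

-0.21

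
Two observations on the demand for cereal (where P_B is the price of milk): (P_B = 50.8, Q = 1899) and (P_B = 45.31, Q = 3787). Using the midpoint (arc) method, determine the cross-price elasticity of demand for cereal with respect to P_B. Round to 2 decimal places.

-5.81

ΔQ_A = 3787 − 1899 = 1888; ΔP_B = 45.31 − 50.8 = -5.49.
Midpoints: Q̄_A = 2843.0, P̄_B = 48.05.
ε = (ΔQ_A/Q̄_A)/(ΔP_B/P̄_B) = (1888/2843.0)/(-5.49/48.05) ≈ -5.81.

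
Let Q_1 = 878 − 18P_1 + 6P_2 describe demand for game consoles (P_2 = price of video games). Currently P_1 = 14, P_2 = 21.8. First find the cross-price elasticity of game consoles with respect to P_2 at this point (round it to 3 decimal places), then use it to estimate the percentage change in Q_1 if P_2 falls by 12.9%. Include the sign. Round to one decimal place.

-2.2%

At P_1 = 14, P_2 = 21.8: Q_1 = 756.8.
∂Q_1/∂P_2 = 6.
ε = (∂Q_1/∂P_2)(P_2/Q_1) = 6.0000 × 21.8/756.8 ≈ 0.173.
%ΔQ_1 ≈ ε × %ΔP_2 = 0.173 × (-12.9%) = -2.2%.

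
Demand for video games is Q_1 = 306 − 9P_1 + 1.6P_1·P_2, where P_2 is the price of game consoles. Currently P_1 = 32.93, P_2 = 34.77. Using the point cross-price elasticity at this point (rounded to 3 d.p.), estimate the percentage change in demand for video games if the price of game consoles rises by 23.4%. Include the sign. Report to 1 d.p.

23.3%

At P_1 = 32.93, P_2 = 34.77: Q_1 = 1841.592.
∂Q_1/∂P_2 = 1.6P_1 = 52.6880.
ε = (∂Q_1/∂P_2)(P_2/Q_1) = 52.6880 × 34.77/1841.592 ≈ 0.995.
%ΔQ_1 ≈ ε × %ΔP_2 = 0.995 × (23.4%) = 23.3%.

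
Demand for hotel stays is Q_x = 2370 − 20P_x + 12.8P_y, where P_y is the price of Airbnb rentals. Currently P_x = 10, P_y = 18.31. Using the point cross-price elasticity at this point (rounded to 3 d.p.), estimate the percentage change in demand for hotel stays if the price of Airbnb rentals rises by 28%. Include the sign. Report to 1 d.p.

2.7%

At P_x = 10, P_y = 18.31: Q_x = 2404.368.
∂Q_x/∂P_y = 12.8.
ε = (∂Q_x/∂P_y)(P_y/Q_x) = 12.8000 × 18.31/2404.368 ≈ 0.097.
%ΔQ_x ≈ ε × %ΔP_y = 0.097 × (28%) = 2.7%.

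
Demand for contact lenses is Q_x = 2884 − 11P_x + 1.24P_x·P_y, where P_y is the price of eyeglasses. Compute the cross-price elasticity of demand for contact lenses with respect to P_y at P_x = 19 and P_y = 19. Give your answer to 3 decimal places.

0.143

At P_x = 19 and P_y = 19: Q_x = 3122.64.
∂Q_x/∂P_y = 1.24P_x = 1.24(19) = 23.5600.
ε = (∂Q_x/∂P_y)(P_y/Q_x) = 23.5600 × (19/3122.64) ≈ 0.143.
ε > 0: substitutes.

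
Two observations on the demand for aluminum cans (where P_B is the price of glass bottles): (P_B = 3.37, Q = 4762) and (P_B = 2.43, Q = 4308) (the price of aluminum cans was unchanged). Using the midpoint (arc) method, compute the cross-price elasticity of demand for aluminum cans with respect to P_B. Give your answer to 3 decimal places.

0.309

ΔQ_A = 4308 − 4762 = -454; ΔP_B = 2.43 − 3.37 = -0.94.
Midpoints: Q̄_A = 4535.0, P̄_B = 2.90.
ε = (ΔQ_A/Q̄_A)/(ΔP_B/P̄_B) = (-454/4535.0)/(-0.94/2.90) ≈ 0.309.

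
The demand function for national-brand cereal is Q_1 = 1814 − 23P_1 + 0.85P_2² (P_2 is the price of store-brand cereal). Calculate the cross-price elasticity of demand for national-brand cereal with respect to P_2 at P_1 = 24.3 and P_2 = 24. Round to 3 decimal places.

At P_1 = 24.3 and P_2 = 24: Q_1 = 1744.7.
∂Q_1/∂P_2 = 1.7P_2 = 1.7(24) = 40.8000.
ε = (∂Q_1/∂P_2)(P_2/Q_1) = 40.8000 × (24/1744.7) ≈ 0.561.
ε > 0: substitutes.

0.561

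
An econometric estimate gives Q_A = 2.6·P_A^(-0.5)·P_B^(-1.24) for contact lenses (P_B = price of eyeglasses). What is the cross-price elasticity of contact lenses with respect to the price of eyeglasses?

-1.24

In a log-linear (constant-elasticity) demand function, the coefficient on the exponent of P_B is the cross-price elasticity.
ε = -1.24. Negative, so contact lenses and eyeglasses are complements.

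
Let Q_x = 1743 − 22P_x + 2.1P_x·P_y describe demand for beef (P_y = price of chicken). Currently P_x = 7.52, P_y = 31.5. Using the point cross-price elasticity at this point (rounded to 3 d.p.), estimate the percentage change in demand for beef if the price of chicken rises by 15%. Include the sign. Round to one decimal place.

3.6%

At P_x = 7.52, P_y = 31.5: Q_x = 2075.008.
∂Q_x/∂P_y = 2.1P_x = 15.7920.
ε = (∂Q_x/∂P_y)(P_y/Q_x) = 15.7920 × 31.5/2075.008 ≈ 0.240.
%ΔQ_x ≈ ε × %ΔP_y = 0.240 × (15%) = 3.6%.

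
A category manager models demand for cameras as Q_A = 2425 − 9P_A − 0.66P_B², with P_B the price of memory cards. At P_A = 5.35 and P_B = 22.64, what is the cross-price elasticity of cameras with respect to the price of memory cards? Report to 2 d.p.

At P_A = 5.35 and P_B = 22.64: Q_A = 2038.554.
∂Q_A/∂P_B = -1.32P_B = -1.32(22.64) = -29.8848.
ε = (∂Q_A/∂P_B)(P_B/Q_A) = -29.8848 × (22.64/2038.554) ≈ -0.33.
ε < 0: complements.

-0.33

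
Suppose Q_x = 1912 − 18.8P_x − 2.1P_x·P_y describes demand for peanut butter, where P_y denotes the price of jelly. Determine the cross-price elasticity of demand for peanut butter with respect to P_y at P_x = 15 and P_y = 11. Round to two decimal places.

-0.27

At P_x = 15 and P_y = 11: Q_x = 1283.5.
∂Q_x/∂P_y = -2.1P_x = -2.1(15) = -31.5000.
ε = (∂Q_x/∂P_y)(P_y/Q_x) = -31.5000 × (11/1283.5) ≈ -0.27.
ε < 0: complements.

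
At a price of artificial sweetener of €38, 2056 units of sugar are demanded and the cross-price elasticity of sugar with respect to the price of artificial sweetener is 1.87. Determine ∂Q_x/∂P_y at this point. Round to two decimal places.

ε = (∂Q_x/∂P_y)·(P_y/Q_x) ⇒ ∂Q_x/∂P_y = ε·Q_x/P_y = 1.87 × 2056/38 ≈ 101.18.

101.18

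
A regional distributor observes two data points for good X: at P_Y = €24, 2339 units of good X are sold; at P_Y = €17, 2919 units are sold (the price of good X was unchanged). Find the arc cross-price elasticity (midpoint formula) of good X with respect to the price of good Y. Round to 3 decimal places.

ΔQ_X = 2919 − 2339 = 580; ΔP_Y = 17 − 24 = -7.
Midpoints: Q̄_X = 2629.0, P̄_Y = 20.50.
ε = (ΔQ_X/Q̄_X)/(ΔP_Y/P̄_Y) = (580/2629.0)/(-7/20.50) ≈ -0.646.

-0.646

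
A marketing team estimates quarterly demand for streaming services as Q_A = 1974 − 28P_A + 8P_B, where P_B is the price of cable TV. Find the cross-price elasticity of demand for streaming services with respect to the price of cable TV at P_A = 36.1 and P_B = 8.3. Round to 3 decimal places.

At P_A = 36.1 and P_B = 8.3: Q_A = 1029.6.
∂Q_A/∂P_B = 8.
ε = (∂Q_A/∂P_B)(P_B/Q_A) = 8 × (8.3/1029.6) ≈ 0.064.

0.064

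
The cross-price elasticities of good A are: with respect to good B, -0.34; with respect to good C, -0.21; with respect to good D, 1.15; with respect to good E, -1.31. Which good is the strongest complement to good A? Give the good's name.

good E

Complements have ε < 0. The most negative value is -1.31 (good E).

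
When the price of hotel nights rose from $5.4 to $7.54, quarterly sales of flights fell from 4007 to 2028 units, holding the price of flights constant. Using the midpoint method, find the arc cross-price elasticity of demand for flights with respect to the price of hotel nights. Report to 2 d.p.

ΔQ_A = 2028 − 4007 = -1979; ΔP_B = 7.54 − 5.4 = 2.14.
Midpoints: Q̄_A = 3017.5, P̄_B = 6.47.
ε = (ΔQ_A/Q̄_A)/(ΔP_B/P̄_B) = (-1979/3017.5)/(2.14/6.47) ≈ -1.98.

-1.98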